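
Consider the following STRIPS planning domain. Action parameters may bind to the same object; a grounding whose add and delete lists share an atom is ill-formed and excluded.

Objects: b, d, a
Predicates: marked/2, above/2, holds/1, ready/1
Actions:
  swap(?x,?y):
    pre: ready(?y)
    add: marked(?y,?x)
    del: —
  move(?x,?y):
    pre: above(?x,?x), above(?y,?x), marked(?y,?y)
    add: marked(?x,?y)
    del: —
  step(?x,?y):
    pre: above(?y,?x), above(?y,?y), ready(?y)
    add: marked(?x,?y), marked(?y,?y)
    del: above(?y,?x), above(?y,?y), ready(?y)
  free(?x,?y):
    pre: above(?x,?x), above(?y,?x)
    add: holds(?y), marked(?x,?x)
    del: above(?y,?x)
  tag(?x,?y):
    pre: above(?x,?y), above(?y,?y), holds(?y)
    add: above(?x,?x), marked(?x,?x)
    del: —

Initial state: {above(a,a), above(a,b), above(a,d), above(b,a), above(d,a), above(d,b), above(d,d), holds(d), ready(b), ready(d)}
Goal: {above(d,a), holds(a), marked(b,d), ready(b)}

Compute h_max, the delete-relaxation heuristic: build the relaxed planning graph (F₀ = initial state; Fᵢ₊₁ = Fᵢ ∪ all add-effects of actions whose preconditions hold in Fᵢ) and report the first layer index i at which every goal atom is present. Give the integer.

F0 = init (10 atoms)
F1 = F0 ∪ {holds(a), holds(b), marked(a,a), marked(a,d), marked(b,a), marked(b,b), marked(b,d), marked(d,a), marked(d,b), marked(d,d)}  (20 atoms)
goal ⊆ F1  ⇒  h_max = 1

1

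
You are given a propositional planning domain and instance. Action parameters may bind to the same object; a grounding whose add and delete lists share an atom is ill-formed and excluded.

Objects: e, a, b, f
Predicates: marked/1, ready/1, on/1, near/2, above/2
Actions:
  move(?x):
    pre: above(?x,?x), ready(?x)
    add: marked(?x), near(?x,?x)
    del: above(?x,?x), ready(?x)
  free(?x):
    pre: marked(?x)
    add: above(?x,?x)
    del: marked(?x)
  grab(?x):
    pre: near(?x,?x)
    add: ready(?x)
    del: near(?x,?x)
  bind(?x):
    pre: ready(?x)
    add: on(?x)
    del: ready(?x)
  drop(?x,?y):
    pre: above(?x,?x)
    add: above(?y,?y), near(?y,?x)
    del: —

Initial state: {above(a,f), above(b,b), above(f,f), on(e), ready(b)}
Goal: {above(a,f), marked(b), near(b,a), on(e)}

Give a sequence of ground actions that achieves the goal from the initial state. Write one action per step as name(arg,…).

move(b); drop(f,a); drop(a,b)

1. move(b)  →  {above(a,f), above(f,f), marked(b), near(b,b), on(e)}
2. drop(f,a)  →  {above(a,a), above(a,f), above(f,f), marked(b), near(a,f), near(b,b), on(e)}
3. drop(a,b)  →  {above(a,a), above(a,f), above(b,b), above(f,f), marked(b), near(a,f), near(b,a), near(b,b), on(e)}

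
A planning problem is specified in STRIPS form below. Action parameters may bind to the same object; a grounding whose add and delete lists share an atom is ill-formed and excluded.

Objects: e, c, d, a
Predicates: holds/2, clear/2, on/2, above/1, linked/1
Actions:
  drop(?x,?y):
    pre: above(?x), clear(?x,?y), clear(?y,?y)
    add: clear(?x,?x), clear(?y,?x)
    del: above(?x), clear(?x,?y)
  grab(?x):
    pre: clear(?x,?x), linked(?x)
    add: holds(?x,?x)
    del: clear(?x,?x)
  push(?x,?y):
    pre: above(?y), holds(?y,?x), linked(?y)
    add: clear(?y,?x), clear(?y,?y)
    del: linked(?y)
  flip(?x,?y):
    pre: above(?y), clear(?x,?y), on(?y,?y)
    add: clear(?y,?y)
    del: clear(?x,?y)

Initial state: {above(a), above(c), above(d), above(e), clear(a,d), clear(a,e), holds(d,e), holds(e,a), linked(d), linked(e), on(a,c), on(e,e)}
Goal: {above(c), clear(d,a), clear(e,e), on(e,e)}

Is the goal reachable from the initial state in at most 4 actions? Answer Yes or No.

1. push(e,d)  →  {above(a), above(c), above(d), above(e), clear(a,d), clear(a,e), clear(d,d), clear(d,e), holds(d,e), holds(e,a), linked(e), on(a,c), on(e,e)}
2. drop(a,d)  →  {above(c), above(d), above(e), clear(a,a), clear(a,e), clear(d,a), clear(d,d), clear(d,e), holds(d,e), holds(e,a), linked(e), on(a,c), on(e,e)}
3. push(a,e)  →  {above(c), above(d), above(e), clear(a,a), clear(a,e), clear(d,a), clear(d,d), clear(d,e), clear(e,a), clear(e,e), holds(d,e), holds(e,a), on(a,c), on(e,e)}
optimal plan length = 3; 3 ≤ 4

Yes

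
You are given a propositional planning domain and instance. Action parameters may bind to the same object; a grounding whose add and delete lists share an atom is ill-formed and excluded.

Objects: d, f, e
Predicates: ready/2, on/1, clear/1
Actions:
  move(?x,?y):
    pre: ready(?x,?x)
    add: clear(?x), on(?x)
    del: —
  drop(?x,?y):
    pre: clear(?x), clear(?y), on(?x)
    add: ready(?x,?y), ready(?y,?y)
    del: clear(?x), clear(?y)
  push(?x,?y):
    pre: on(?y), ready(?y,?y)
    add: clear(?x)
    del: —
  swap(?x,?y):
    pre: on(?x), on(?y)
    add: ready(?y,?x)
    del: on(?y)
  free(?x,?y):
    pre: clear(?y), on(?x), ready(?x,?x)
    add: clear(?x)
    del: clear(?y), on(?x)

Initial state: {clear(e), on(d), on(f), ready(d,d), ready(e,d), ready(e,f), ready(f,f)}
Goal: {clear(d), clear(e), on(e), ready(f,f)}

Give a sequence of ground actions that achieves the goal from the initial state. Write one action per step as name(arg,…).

move(d,d); move(f,d); drop(f,e); move(e,d)

1. move(d,d)  →  {clear(d), clear(e), on(d), on(f), ready(d,d), ready(e,d), ready(e,f), ready(f,f)}
2. move(f,d)  →  {clear(d), clear(e), clear(f), on(d), on(f), ready(d,d), ready(e,d), ready(e,f), ready(f,f)}
3. drop(f,e)  →  {clear(d), on(d), on(f), ready(d,d), ready(e,d), ready(e,e), ready(e,f), ready(f,e), ready(f,f)}
4. move(e,d)  →  {clear(d), clear(e), on(d), on(e), on(f), ready(d,d), ready(e,d), ready(e,e), ready(e,f), ready(f,e), ready(f,f)}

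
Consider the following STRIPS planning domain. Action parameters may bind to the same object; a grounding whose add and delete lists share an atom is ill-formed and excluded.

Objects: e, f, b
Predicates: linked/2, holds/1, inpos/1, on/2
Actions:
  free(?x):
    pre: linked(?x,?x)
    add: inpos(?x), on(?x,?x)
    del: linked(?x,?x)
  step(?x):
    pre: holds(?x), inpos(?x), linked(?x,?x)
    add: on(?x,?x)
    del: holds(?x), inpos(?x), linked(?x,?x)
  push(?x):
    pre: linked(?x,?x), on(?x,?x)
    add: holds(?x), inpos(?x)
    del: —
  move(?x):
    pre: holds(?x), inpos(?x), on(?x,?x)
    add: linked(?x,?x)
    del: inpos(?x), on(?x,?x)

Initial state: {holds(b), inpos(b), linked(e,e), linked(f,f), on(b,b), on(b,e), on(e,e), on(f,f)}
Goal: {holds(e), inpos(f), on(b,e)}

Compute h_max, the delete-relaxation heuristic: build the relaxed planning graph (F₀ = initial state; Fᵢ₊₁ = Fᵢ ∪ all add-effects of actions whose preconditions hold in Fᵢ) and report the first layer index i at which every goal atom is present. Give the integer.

1

F0 = init (8 atoms)
F1 = F0 ∪ {holds(e), holds(f), inpos(e), inpos(f), linked(b,b)}  (13 atoms)
goal ⊆ F1  ⇒  h_max = 1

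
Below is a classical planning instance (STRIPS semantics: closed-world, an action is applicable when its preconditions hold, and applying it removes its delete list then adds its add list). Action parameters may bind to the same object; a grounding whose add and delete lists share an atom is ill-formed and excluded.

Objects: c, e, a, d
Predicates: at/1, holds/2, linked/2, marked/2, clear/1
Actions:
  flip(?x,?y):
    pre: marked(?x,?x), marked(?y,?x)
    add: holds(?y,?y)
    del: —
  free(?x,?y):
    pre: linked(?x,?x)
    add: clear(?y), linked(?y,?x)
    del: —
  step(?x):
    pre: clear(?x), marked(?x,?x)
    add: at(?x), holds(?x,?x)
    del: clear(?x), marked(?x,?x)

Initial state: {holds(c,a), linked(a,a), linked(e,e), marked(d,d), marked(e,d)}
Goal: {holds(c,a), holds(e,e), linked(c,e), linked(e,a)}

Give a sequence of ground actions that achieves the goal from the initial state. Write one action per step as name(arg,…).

flip(d,e); free(e,c); free(a,e)

1. flip(d,e)  →  {holds(c,a), holds(e,e), linked(a,a), linked(e,e), marked(d,d), marked(e,d)}
2. free(e,c)  →  {clear(c), holds(c,a), holds(e,e), linked(a,a), linked(c,e), linked(e,e), marked(d,d), marked(e,d)}
3. free(a,e)  →  {clear(c), clear(e), holds(c,a), holds(e,e), linked(a,a), linked(c,e), linked(e,a), linked(e,e), marked(d,d), marked(e,d)}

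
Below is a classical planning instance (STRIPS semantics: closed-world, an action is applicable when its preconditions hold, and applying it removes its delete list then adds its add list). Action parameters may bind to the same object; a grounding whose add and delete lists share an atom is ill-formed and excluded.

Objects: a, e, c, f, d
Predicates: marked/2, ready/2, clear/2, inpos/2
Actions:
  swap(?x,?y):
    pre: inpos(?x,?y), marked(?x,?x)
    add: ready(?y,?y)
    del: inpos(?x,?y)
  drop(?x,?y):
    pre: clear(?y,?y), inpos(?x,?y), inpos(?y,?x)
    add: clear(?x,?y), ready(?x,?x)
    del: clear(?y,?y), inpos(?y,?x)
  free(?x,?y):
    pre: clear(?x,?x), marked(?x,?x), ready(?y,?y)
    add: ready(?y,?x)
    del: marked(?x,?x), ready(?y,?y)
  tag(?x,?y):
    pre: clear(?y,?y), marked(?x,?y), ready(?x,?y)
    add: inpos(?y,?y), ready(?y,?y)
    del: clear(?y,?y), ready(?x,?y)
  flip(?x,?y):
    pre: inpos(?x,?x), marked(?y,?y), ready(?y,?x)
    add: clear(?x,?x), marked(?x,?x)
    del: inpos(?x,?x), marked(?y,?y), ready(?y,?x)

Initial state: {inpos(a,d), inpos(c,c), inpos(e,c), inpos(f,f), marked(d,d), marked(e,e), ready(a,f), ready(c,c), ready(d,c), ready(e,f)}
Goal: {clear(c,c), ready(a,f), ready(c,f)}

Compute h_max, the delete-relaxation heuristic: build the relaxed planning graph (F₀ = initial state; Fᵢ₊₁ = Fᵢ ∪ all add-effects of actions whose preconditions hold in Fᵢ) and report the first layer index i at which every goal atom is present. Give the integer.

2

F0 = init (10 atoms)
F1 = F0 ∪ {clear(c,c), clear(f,f), marked(c,c), marked(f,f)}  (14 atoms)
F2 = F1 ∪ {ready(c,f), ready(f,f)}  (16 atoms)
goal ⊆ F2  ⇒  h_max = 2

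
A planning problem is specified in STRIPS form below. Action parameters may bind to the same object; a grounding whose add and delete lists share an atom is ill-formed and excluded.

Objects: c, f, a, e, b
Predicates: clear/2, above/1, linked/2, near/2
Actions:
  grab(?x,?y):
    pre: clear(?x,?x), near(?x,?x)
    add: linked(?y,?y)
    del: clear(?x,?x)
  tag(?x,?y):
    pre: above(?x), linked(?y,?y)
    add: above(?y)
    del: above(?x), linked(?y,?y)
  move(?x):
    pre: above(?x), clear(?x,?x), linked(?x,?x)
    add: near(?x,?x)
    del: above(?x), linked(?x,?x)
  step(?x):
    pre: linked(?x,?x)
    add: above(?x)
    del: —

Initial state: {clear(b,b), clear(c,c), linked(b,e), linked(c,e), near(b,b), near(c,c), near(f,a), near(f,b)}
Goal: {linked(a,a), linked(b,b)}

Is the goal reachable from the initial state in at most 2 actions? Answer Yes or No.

1. grab(c,a)  →  {clear(b,b), linked(a,a), linked(b,e), linked(c,e), near(b,b), near(c,c), near(f,a), near(f,b)}
2. grab(b,b)  →  {linked(a,a), linked(b,b), linked(b,e), linked(c,e), near(b,b), near(c,c), near(f,a), near(f,b)}
optimal plan length = 2; 2 ≤ 2

Yes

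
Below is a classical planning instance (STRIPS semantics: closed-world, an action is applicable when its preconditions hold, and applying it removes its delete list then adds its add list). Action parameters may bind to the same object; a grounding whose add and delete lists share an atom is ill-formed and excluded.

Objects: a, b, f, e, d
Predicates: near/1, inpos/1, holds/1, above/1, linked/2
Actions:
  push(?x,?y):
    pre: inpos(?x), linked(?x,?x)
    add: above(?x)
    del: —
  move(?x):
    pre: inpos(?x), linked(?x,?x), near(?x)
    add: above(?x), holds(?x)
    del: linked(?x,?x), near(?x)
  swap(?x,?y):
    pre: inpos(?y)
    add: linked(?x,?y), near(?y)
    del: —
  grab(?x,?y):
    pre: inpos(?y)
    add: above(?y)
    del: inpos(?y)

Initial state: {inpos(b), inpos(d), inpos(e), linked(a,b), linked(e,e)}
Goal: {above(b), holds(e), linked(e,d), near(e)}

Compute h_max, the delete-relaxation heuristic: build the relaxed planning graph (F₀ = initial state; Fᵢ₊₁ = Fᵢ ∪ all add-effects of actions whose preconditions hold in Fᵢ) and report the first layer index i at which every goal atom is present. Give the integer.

2

F0 = init (5 atoms)
F1 = F0 ∪ {above(b), above(d), above(e), linked(a,d), linked(a,e), linked(b,b), linked(b,d), linked(b,e), linked(d,b), linked(d,d), linked(d,e), linked(e,b), linked(e,d), linked(f,b), linked(f,d), linked(f,e), near(b), near(d), near(e)}  (24 atoms)
F2 = F1 ∪ {holds(b), holds(d), holds(e)}  (27 atoms)
goal ⊆ F2  ⇒  h_max = 2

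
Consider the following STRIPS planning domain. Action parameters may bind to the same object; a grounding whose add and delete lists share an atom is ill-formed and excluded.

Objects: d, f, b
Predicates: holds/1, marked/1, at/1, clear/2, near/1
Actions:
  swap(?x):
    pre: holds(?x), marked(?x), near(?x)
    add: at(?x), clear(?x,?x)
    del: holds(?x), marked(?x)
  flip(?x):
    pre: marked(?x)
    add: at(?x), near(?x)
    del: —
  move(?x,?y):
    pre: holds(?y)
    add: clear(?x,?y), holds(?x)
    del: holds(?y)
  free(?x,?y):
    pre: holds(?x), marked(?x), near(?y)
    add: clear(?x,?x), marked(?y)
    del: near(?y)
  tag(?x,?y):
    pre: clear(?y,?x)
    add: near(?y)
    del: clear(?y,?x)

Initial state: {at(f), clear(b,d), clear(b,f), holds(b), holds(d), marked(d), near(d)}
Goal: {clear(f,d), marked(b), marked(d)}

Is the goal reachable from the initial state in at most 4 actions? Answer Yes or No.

1. tag(d,b)  →  {at(f), clear(b,f), holds(b), holds(d), marked(d), near(b), near(d)}
2. free(d,b)  →  {at(f), clear(b,f), clear(d,d), holds(b), holds(d), marked(b), marked(d), near(d)}
3. move(f,d)  →  {at(f), clear(b,f), clear(d,d), clear(f,d), holds(b), holds(f), marked(b), marked(d), near(d)}
optimal plan length = 3; 3 ≤ 4

Yes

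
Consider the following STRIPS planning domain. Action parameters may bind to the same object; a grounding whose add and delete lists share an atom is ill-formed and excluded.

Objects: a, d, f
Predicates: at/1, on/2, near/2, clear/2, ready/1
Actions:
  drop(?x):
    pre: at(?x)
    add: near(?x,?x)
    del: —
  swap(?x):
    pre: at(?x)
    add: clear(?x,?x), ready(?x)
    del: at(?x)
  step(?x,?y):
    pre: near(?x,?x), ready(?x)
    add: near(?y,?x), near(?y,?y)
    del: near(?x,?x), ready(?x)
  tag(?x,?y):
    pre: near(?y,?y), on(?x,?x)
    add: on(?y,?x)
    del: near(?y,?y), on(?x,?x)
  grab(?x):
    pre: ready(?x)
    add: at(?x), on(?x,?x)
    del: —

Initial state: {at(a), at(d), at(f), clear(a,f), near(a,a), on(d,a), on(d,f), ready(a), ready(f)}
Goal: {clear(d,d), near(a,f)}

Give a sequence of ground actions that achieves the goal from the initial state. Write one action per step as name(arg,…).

1. drop(f)  →  {at(a), at(d), at(f), clear(a,f), near(a,a), near(f,f), on(d,a), on(d,f), ready(a), ready(f)}
2. swap(d)  →  {at(a), at(f), clear(a,f), clear(d,d), near(a,a), near(f,f), on(d,a), on(d,f), ready(a), ready(d), ready(f)}
3. step(f,a)  →  {at(a), at(f), clear(a,f), clear(d,d), near(a,a), near(a,f), on(d,a), on(d,f), ready(a), ready(d)}

drop(f); swap(d); step(f,a)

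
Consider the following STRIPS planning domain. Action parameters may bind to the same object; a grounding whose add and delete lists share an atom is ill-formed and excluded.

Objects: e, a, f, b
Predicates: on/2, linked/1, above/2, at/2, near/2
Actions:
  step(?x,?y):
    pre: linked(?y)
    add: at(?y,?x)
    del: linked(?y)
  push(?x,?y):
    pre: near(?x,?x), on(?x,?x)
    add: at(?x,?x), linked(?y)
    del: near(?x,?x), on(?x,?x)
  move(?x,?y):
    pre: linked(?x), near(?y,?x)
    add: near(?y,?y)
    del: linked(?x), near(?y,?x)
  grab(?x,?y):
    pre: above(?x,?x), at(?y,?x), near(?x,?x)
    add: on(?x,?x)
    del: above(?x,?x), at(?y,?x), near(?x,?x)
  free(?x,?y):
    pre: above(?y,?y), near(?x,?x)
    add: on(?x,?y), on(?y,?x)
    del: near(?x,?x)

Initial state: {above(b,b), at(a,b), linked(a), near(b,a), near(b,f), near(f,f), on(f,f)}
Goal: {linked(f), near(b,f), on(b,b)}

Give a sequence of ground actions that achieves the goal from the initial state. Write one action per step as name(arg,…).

1. push(f,f)  →  {above(b,b), at(a,b), at(f,f), linked(a), linked(f), near(b,a), near(b,f)}
2. move(a,b)  →  {above(b,b), at(a,b), at(f,f), linked(f), near(b,b), near(b,f)}
3. grab(b,a)  →  {at(f,f), linked(f), near(b,f), on(b,b)}

push(f,f); move(a,b); grab(b,a)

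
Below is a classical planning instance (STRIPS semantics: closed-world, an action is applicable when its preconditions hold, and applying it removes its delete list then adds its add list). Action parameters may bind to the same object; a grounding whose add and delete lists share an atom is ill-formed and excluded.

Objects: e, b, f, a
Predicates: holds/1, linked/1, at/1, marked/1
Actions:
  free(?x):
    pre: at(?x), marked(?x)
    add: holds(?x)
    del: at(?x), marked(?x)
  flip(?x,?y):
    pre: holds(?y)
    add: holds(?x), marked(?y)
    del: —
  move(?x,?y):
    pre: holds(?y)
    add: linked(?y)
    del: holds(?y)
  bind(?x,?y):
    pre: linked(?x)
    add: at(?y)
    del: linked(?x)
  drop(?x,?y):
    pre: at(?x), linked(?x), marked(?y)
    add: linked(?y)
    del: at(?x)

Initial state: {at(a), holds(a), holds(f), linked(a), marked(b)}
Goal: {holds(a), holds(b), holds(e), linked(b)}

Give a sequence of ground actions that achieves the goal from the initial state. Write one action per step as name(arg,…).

1. flip(e,f)  →  {at(a), holds(a), holds(e), holds(f), linked(a), marked(b), marked(f)}
2. flip(b,e)  →  {at(a), holds(a), holds(b), holds(e), holds(f), linked(a), marked(b), marked(e), marked(f)}
3. drop(a,b)  →  {holds(a), holds(b), holds(e), holds(f), linked(a), linked(b), marked(b), marked(e), marked(f)}

flip(e,f); flip(b,e); drop(a,b)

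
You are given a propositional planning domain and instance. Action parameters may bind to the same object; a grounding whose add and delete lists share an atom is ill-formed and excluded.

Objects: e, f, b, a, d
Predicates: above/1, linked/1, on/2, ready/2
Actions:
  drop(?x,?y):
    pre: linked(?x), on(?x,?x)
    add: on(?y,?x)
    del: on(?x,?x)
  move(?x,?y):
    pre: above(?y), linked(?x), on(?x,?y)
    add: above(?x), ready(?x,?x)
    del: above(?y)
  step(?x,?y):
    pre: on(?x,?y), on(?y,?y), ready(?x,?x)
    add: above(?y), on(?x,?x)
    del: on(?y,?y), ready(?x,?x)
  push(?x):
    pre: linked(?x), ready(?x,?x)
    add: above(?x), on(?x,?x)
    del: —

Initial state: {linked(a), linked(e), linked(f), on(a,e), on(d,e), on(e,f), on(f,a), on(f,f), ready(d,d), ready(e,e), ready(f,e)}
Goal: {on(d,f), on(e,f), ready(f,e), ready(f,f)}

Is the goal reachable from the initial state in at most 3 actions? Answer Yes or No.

1. drop(f,d)  →  {linked(a), linked(e), linked(f), on(a,e), on(d,e), on(d,f), on(e,f), on(f,a), ready(d,d), ready(e,e), ready(f,e)}
2. push(e)  →  {above(e), linked(a), linked(e), linked(f), on(a,e), on(d,e), on(d,f), on(e,e), on(e,f), on(f,a), ready(d,d), ready(e,e), ready(f,e)}
3. drop(e,f)  →  {above(e), linked(a), linked(e), linked(f), on(a,e), on(d,e), on(d,f), on(e,f), on(f,a), on(f,e), ready(d,d), ready(e,e), ready(f,e)}
4. move(f,e)  →  {above(f), linked(a), linked(e), linked(f), on(a,e), on(d,e), on(d,f), on(e,f), on(f,a), on(f,e), ready(d,d), ready(e,e), ready(f,e), ready(f,f)}
optimal plan length = 4; 4 > 3

No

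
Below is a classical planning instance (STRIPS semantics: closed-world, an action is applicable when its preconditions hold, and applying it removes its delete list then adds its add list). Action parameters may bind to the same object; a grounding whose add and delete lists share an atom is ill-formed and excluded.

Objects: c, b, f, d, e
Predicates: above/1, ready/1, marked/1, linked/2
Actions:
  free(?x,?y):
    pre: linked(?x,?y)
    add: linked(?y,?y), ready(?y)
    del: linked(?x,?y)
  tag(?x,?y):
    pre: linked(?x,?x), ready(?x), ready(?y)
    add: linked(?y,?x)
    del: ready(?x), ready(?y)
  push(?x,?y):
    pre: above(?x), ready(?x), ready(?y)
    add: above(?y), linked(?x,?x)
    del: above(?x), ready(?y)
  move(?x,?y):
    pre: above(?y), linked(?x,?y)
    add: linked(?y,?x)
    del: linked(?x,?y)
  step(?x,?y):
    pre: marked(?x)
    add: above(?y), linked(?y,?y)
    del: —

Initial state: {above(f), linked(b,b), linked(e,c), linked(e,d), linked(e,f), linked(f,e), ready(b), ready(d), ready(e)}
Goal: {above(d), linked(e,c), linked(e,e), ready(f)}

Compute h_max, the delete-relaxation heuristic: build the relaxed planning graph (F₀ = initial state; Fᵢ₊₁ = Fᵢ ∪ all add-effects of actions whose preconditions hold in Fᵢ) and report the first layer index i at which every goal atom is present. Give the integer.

F0 = init (9 atoms)
F1 = F0 ∪ {linked(c,c), linked(d,b), linked(d,d), linked(e,b), linked(e,e), linked(f,f), ready(c), ready(f)}  (17 atoms)
F2 = F1 ∪ {above(b), above(c), above(d), above(e), linked(b,c), linked(b,d), linked(b,e), linked(b,f), linked(c,b), linked(c,d), linked(c,e), linked(c,f), linked(d,c), linked(d,e), linked(d,f), linked(f,b), linked(f,c), linked(f,d)}  (35 atoms)
goal ⊆ F2  ⇒  h_max = 2

2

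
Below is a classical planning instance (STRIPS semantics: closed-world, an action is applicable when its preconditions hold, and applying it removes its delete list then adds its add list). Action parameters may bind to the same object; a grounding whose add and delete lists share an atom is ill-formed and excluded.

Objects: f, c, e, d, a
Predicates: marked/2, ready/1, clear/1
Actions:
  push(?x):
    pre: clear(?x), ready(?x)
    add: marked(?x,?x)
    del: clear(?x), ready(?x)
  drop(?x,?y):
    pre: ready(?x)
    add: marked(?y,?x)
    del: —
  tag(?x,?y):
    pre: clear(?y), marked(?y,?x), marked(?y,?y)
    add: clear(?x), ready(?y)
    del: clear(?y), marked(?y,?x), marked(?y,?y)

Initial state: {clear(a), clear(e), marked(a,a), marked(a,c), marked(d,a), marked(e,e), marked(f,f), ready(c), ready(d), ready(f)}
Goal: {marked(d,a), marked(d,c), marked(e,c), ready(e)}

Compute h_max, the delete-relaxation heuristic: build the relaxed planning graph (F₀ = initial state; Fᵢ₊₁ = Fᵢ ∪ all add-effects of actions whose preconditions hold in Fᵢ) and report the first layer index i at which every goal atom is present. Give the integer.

F0 = init (10 atoms)
F1 = F0 ∪ {clear(c), marked(a,d), marked(a,f), marked(c,c), marked(c,d), marked(c,f), marked(d,c), marked(d,d), marked(d,f), marked(e,c), marked(e,d), marked(e,f), marked(f,c), marked(f,d), ready(a)}  (25 atoms)
F2 = F1 ∪ {clear(d), clear(f), marked(c,a), marked(e,a), marked(f,a), ready(e)}  (31 atoms)
goal ⊆ F2  ⇒  h_max = 2

2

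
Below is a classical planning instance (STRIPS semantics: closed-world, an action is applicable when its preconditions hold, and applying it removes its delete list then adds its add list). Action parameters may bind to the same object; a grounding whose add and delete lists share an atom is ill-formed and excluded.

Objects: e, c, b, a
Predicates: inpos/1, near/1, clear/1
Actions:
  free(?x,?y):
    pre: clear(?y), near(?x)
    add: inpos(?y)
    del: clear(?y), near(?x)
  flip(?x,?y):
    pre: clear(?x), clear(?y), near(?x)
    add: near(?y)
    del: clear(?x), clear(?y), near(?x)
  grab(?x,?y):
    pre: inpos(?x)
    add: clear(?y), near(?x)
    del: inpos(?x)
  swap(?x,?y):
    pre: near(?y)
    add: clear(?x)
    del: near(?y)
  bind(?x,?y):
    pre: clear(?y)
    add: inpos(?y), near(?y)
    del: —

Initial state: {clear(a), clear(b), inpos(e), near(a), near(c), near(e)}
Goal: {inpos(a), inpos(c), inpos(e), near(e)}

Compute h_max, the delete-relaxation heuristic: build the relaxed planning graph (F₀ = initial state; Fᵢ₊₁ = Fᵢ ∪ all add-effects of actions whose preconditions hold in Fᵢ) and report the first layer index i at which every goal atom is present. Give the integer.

F0 = init (6 atoms)
F1 = F0 ∪ {clear(c), clear(e), inpos(a), inpos(b), near(b)}  (11 atoms)
F2 = F1 ∪ {inpos(c)}  (12 atoms)
goal ⊆ F2  ⇒  h_max = 2

2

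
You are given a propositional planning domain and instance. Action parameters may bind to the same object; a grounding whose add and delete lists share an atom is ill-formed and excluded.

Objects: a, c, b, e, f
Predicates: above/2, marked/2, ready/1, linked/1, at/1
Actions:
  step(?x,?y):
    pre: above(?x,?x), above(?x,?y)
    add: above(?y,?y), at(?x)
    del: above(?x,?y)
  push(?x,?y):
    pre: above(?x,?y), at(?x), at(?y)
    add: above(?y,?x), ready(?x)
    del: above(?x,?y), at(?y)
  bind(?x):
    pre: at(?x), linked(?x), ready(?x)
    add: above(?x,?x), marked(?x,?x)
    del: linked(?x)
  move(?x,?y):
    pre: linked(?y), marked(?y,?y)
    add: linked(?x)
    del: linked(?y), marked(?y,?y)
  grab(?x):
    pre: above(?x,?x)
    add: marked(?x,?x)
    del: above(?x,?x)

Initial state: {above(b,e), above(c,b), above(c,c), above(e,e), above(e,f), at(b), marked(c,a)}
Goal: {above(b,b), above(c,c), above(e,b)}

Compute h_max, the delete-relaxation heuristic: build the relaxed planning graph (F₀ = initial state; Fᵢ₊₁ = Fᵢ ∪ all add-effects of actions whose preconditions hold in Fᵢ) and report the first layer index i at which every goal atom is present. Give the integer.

2

F0 = init (7 atoms)
F1 = F0 ∪ {above(b,b), above(f,f), at(c), at(e), marked(c,c), marked(e,e)}  (13 atoms)
F2 = F1 ∪ {above(b,c), above(e,b), marked(b,b), marked(f,f), ready(b), ready(c)}  (19 atoms)
goal ⊆ F2  ⇒  h_max = 2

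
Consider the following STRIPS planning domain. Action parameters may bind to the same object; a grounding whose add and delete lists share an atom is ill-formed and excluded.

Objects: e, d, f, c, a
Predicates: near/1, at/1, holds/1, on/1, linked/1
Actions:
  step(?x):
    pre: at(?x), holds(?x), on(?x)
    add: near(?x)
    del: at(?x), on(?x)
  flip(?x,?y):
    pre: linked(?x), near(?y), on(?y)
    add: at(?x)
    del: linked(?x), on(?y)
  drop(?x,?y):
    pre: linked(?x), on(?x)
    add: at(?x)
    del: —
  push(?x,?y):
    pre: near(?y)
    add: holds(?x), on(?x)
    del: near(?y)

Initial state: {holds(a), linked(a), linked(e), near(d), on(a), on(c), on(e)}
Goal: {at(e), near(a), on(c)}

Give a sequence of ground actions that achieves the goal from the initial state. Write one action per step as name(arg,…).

drop(e,e); drop(a,e); step(a)

1. drop(e,e)  →  {at(e), holds(a), linked(a), linked(e), near(d), on(a), on(c), on(e)}
2. drop(a,e)  →  {at(a), at(e), holds(a), linked(a), linked(e), near(d), on(a), on(c), on(e)}
3. step(a)  →  {at(e), holds(a), linked(a), linked(e), near(a), near(d), on(c), on(e)}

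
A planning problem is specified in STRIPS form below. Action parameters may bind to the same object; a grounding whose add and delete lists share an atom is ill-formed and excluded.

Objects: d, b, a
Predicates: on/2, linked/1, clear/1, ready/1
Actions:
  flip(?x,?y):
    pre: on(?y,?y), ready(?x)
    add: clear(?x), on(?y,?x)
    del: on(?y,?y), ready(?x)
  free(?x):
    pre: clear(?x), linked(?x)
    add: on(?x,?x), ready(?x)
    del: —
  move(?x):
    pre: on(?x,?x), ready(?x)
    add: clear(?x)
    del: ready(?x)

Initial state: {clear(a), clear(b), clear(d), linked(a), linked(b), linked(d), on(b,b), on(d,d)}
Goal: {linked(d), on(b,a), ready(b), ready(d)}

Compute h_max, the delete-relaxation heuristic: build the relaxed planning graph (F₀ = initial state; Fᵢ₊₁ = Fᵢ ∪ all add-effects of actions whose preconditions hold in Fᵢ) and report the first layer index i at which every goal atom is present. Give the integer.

2

F0 = init (8 atoms)
F1 = F0 ∪ {on(a,a), ready(a), ready(b), ready(d)}  (12 atoms)
F2 = F1 ∪ {on(a,b), on(a,d), on(b,a), on(b,d), on(d,a), on(d,b)}  (18 atoms)
goal ⊆ F2  ⇒  h_max = 2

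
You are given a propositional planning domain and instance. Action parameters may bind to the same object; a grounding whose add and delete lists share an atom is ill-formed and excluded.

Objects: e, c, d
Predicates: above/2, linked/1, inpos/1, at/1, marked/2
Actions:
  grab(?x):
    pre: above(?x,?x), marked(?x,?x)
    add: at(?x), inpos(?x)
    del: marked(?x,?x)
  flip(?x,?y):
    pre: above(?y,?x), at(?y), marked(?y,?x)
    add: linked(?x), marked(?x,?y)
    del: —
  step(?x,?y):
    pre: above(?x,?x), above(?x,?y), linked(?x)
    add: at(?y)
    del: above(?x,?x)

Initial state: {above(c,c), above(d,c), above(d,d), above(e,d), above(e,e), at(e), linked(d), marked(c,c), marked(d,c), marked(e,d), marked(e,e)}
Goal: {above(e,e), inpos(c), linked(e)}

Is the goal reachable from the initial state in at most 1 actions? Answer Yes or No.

No

1. grab(c)  →  {above(c,c), above(d,c), above(d,d), above(e,d), above(e,e), at(c), at(e), inpos(c), linked(d), marked(d,c), marked(e,d), marked(e,e)}
2. flip(e,e)  →  {above(c,c), above(d,c), above(d,d), above(e,d), above(e,e), at(c), at(e), inpos(c), linked(d), linked(e), marked(d,c), marked(e,d), marked(e,e)}
optimal plan length = 2; 2 > 1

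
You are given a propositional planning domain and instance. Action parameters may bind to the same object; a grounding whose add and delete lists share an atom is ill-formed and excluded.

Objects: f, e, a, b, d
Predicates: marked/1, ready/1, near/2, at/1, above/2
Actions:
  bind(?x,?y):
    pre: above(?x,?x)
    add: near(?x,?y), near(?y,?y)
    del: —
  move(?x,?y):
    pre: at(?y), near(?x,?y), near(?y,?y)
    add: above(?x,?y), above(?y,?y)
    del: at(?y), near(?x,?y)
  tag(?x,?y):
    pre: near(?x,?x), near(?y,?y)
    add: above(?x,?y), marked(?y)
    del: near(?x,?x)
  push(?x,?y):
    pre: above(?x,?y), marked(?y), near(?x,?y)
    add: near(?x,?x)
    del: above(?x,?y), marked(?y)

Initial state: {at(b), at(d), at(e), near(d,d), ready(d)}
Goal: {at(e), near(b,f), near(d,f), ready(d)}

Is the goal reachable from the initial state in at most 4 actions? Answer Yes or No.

1. move(d,d)  →  {above(d,d), at(b), at(e), ready(d)}
2. bind(d,f)  →  {above(d,d), at(b), at(e), near(d,f), near(f,f), ready(d)}
3. bind(d,b)  →  {above(d,d), at(b), at(e), near(b,b), near(d,b), near(d,f), near(f,f), ready(d)}
4. move(b,b)  →  {above(b,b), above(d,d), at(e), near(d,b), near(d,f), near(f,f), ready(d)}
5. bind(b,f)  →  {above(b,b), above(d,d), at(e), near(b,f), near(d,b), near(d,f), near(f,f), ready(d)}
optimal plan length = 5; 5 > 4

No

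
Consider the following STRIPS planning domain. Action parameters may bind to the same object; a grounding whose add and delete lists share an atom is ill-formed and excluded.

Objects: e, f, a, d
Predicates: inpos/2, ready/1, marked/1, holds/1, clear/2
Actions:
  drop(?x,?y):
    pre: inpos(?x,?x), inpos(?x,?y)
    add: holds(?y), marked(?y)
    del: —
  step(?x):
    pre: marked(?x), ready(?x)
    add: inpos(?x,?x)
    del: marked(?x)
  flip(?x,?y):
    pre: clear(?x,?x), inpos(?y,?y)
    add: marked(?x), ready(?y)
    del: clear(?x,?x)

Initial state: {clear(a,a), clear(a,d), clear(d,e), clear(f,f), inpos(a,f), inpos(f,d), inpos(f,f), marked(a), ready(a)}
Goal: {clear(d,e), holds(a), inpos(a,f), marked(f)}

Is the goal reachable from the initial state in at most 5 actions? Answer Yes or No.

Yes

1. drop(f,f)  →  {clear(a,a), clear(a,d), clear(d,e), clear(f,f), holds(f), inpos(a,f), inpos(f,d), inpos(f,f), marked(a), marked(f), ready(a)}
2. step(a)  →  {clear(a,a), clear(a,d), clear(d,e), clear(f,f), holds(f), inpos(a,a), inpos(a,f), inpos(f,d), inpos(f,f), marked(f), ready(a)}
3. drop(a,a)  →  {clear(a,a), clear(a,d), clear(d,e), clear(f,f), holds(a), holds(f), inpos(a,a), inpos(a,f), inpos(f,d), inpos(f,f), marked(a), marked(f), ready(a)}
optimal plan length = 3; 3 ≤ 5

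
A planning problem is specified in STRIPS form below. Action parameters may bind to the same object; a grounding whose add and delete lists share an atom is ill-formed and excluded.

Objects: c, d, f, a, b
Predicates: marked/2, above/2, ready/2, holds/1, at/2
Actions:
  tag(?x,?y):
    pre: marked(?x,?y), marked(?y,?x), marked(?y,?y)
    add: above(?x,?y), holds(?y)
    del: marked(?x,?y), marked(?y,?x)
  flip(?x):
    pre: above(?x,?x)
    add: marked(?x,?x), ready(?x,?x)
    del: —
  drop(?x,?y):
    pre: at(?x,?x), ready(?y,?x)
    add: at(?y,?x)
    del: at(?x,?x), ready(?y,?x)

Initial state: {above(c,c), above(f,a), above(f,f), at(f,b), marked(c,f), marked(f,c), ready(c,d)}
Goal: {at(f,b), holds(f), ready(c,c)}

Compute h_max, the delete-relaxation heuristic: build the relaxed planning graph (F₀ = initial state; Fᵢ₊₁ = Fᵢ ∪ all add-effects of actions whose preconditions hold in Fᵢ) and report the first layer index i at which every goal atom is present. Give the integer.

2

F0 = init (7 atoms)
F1 = F0 ∪ {marked(c,c), marked(f,f), ready(c,c), ready(f,f)}  (11 atoms)
F2 = F1 ∪ {above(c,f), above(f,c), holds(c), holds(f)}  (15 atoms)
goal ⊆ F2  ⇒  h_max = 2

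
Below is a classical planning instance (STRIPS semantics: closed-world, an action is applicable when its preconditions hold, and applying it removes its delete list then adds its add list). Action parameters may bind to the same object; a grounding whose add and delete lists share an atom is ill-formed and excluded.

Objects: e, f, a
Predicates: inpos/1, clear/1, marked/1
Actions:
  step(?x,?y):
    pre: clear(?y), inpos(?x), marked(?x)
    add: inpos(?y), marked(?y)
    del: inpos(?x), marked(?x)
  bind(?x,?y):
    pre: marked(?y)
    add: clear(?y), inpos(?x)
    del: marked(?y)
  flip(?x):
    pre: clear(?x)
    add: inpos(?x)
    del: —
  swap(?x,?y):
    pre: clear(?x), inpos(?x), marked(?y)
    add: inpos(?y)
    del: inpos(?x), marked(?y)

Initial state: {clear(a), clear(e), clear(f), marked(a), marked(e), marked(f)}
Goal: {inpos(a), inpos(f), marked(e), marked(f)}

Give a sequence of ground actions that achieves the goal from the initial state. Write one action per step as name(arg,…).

1. bind(f,a)  →  {clear(a), clear(e), clear(f), inpos(f), marked(e), marked(f)}
2. flip(a)  →  {clear(a), clear(e), clear(f), inpos(a), inpos(f), marked(e), marked(f)}

bind(f,a); flip(a)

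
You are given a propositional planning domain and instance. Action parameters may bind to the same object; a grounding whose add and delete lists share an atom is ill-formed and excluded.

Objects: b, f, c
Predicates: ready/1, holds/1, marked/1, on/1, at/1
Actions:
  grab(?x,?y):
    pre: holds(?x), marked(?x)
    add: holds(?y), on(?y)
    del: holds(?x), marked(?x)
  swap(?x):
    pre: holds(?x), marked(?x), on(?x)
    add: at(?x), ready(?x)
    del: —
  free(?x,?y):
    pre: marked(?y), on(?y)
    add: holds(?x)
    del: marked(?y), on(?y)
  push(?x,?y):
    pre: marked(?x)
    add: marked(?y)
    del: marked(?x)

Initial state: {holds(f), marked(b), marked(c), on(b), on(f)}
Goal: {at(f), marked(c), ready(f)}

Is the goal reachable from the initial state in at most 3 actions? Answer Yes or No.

Yes

1. push(b,f)  →  {holds(f), marked(c), marked(f), on(b), on(f)}
2. swap(f)  →  {at(f), holds(f), marked(c), marked(f), on(b), on(f), ready(f)}
optimal plan length = 2; 2 ≤ 3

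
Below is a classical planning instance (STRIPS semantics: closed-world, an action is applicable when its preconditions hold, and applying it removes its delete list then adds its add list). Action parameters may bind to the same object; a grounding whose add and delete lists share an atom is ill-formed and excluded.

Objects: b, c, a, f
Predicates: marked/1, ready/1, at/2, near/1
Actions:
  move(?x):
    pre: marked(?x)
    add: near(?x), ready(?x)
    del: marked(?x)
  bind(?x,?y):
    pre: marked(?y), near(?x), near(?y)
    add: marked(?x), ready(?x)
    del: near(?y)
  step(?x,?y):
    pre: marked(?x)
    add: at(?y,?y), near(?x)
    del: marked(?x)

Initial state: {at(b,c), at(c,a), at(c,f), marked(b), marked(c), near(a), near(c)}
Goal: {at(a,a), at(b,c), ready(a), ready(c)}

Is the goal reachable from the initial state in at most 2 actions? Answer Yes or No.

1. bind(a,c)  →  {at(b,c), at(c,a), at(c,f), marked(a), marked(b), marked(c), near(a), ready(a)}
2. move(c)  →  {at(b,c), at(c,a), at(c,f), marked(a), marked(b), near(a), near(c), ready(a), ready(c)}
3. step(b,a)  →  {at(a,a), at(b,c), at(c,a), at(c,f), marked(a), near(a), near(b), near(c), ready(a), ready(c)}
optimal plan length = 3; 3 > 2

No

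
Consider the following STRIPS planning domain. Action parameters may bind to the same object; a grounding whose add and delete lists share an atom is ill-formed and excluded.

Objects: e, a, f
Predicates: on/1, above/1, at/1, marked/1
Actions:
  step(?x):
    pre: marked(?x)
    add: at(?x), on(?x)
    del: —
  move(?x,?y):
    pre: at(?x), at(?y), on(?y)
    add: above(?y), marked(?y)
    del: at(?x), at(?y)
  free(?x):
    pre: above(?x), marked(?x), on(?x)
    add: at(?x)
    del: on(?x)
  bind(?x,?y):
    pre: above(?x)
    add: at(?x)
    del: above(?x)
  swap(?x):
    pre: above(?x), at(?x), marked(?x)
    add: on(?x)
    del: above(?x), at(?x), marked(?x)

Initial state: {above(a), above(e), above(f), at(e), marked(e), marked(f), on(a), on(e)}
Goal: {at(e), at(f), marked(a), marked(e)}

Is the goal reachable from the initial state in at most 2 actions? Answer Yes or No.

No

1. step(f)  →  {above(a), above(e), above(f), at(e), at(f), marked(e), marked(f), on(a), on(e), on(f)}
2. bind(a,e)  →  {above(e), above(f), at(a), at(e), at(f), marked(e), marked(f), on(a), on(e), on(f)}
3. move(a,a)  →  {above(a), above(e), above(f), at(e), at(f), marked(a), marked(e), marked(f), on(a), on(e), on(f)}
optimal plan length = 3; 3 > 2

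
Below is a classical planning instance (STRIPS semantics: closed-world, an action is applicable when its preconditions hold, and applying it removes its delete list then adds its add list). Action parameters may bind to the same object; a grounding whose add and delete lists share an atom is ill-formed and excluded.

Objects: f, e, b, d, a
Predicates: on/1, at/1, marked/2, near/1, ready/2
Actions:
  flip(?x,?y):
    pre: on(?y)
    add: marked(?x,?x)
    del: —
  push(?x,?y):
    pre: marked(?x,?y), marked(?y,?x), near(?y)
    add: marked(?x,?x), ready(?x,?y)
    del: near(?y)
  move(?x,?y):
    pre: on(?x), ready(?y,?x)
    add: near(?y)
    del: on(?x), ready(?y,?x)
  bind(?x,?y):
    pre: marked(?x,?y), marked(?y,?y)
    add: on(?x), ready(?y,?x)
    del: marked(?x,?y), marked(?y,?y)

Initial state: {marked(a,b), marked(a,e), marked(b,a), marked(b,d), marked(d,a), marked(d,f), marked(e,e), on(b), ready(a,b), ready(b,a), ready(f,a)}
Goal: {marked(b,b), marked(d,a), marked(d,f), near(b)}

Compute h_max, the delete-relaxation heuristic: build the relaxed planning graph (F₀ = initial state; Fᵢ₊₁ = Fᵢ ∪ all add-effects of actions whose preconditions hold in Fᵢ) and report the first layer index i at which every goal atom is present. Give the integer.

2

F0 = init (11 atoms)
F1 = F0 ∪ {marked(a,a), marked(b,b), marked(d,d), marked(f,f), near(a), on(a), on(e), ready(e,a), ready(e,e)}  (20 atoms)
F2 = F1 ∪ {near(b), near(e), near(f), on(d), on(f), ready(a,a), ready(a,d), ready(b,b), ready(d,b), ready(d,d), ready(f,d), ready(f,f)}  (32 atoms)
goal ⊆ F2  ⇒  h_max = 2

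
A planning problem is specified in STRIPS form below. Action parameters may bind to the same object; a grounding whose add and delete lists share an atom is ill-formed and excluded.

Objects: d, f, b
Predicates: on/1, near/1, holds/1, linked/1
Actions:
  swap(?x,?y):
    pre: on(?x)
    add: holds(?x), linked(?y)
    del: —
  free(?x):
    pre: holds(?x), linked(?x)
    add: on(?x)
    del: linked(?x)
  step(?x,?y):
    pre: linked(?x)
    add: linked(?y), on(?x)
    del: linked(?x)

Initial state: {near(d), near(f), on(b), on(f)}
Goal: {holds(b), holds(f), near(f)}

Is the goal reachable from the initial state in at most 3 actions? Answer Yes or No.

Yes

1. swap(f,d)  →  {holds(f), linked(d), near(d), near(f), on(b), on(f)}
2. swap(b,d)  →  {holds(b), holds(f), linked(d), near(d), near(f), on(b), on(f)}
optimal plan length = 2; 2 ≤ 3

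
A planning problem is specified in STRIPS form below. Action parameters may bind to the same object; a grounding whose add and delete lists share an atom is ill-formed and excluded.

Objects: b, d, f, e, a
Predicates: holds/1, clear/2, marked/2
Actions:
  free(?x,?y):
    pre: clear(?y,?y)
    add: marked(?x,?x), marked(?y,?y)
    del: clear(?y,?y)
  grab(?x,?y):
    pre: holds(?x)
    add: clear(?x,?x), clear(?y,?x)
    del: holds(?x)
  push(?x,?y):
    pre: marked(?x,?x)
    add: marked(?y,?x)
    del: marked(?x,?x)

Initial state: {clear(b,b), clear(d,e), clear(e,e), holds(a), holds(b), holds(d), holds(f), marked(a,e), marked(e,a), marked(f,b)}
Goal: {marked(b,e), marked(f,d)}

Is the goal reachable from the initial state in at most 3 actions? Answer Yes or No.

Yes

1. free(d,e)  →  {clear(b,b), clear(d,e), holds(a), holds(b), holds(d), holds(f), marked(a,e), marked(d,d), marked(e,a), marked(e,e), marked(f,b)}
2. push(d,f)  →  {clear(b,b), clear(d,e), holds(a), holds(b), holds(d), holds(f), marked(a,e), marked(e,a), marked(e,e), marked(f,b), marked(f,d)}
3. push(e,b)  →  {clear(b,b), clear(d,e), holds(a), holds(b), holds(d), holds(f), marked(a,e), marked(b,e), marked(e,a), marked(f,b), marked(f,d)}
optimal plan length = 3; 3 ≤ 3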